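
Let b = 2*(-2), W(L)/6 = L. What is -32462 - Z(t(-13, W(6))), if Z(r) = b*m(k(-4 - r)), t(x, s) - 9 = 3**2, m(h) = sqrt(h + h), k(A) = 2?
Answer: -32454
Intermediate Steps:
W(L) = 6*L
b = -4
m(h) = sqrt(2)*sqrt(h) (m(h) = sqrt(2*h) = sqrt(2)*sqrt(h))
t(x, s) = 18 (t(x, s) = 9 + 3**2 = 9 + 9 = 18)
Z(r) = -8 (Z(r) = -4*sqrt(2)*sqrt(2) = -4*2 = -8)
-32462 - Z(t(-13, W(6))) = -32462 - 1*(-8) = -32462 + 8 = -32454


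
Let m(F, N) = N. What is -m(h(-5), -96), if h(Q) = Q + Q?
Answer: 96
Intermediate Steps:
h(Q) = 2*Q
-m(h(-5), -96) = -1*(-96) = 96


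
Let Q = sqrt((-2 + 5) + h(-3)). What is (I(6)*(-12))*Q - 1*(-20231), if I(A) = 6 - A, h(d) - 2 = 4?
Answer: 20231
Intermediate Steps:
h(d) = 6 (h(d) = 2 + 4 = 6)
Q = 3 (Q = sqrt((-2 + 5) + 6) = sqrt(3 + 6) = sqrt(9) = 3)
(I(6)*(-12))*Q - 1*(-20231) = ((6 - 1*6)*(-12))*3 - 1*(-20231) = ((6 - 6)*(-12))*3 + 20231 = (0*(-12))*3 + 20231 = 0*3 + 20231 = 0 + 20231 = 20231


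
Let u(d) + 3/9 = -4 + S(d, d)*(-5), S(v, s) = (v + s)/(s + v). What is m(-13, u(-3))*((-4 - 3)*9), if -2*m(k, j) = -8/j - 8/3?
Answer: -57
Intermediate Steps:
S(v, s) = 1 (S(v, s) = (s + v)/(s + v) = 1)
u(d) = -28/3 (u(d) = -⅓ + (-4 + 1*(-5)) = -⅓ + (-4 - 5) = -⅓ - 9 = -28/3)
m(k, j) = 4/3 + 4/j (m(k, j) = -(-8/j - 8/3)/2 = -(-8/3 - 8/j)/2 = 4/3 + 4/j)
m(-13, u(-3))*((-4 - 3)*9) = (4/3 + 4/(-28/3))*((-4 - 3)*9) = (4/3 + 4*(-3/28))*(-7*9) = (4/3 - 3/7)*(-63) = (19/21)*(-63) = -57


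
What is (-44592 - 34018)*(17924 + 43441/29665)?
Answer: -8360313441522/5933 ≈ -1.4091e+9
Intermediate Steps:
(-44592 - 34018)*(17924 + 43441/29665) = -78610*(17924 + 43441*(1/29665)) = -78610*(17924 + 43441/29665) = -78610*531758901/29665 = -8360313441522/5933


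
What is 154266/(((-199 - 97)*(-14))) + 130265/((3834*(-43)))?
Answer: 889027969/24399576 ≈ 36.436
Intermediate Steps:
154266/(((-199 - 97)*(-14))) + 130265/((3834*(-43))) = 154266/((-296*(-14))) + 130265/(-164862) = 154266/4144 + 130265*(-1/164862) = 154266*(1/4144) - 130265/164862 = 11019/296 - 130265/164862 = 889027969/24399576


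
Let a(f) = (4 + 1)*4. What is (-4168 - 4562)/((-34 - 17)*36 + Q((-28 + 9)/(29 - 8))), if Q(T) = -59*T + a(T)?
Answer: 36666/7403 ≈ 4.9529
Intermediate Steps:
a(f) = 20 (a(f) = 5*4 = 20)
Q(T) = 20 - 59*T (Q(T) = -59*T + 20 = 20 - 59*T)
(-4168 - 4562)/((-34 - 17)*36 + Q((-28 + 9)/(29 - 8))) = (-4168 - 4562)/((-34 - 17)*36 + (20 - 59*(-28 + 9)/(29 - 8))) = -8730/(-51*36 + (20 - (-1121)/21)) = -8730/(-1836 + (20 - (-1121)/21)) = -8730/(-1836 + (20 - 59*(-19/21))) = -8730/(-1836 + (20 + 1121/21)) = -8730/(-1836 + 1541/21) = -8730/(-37015/21) = -8730*(-21/37015) = 36666/7403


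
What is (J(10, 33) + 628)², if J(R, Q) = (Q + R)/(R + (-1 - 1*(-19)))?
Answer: 310711129/784 ≈ 3.9632e+5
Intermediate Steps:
J(R, Q) = (Q + R)/(18 + R) (J(R, Q) = (Q + R)/(R + (-1 + 19)) = (Q + R)/(R + 18) = (Q + R)/(18 + R))
(J(10, 33) + 628)² = ((33 + 10)/(18 + 10) + 628)² = (43/28 + 628)² = (17627/28)² = 310711129/784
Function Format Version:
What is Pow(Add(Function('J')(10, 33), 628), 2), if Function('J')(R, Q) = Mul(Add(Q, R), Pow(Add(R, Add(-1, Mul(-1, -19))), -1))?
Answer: Rational(310711129, 784) ≈ 3.9632e+5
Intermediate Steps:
Function('J')(R, Q) = Mul(Pow(Add(18, R), -1), Add(Q, R)) (Function('J')(R, Q) = Mul(Add(Q, R), Pow(Add(R, Add(-1, 19)), -1)) = Mul(Add(Q, R), Pow(Add(R, 18), -1)) = Mul(Add(Q, R), Pow(Add(18, R), -1)) = Mul(Pow(Add(18, R), -1), Add(Q, R)))
Pow(Add(Function('J')(10, 33), 628), 2) = Pow(Add(Mul(Pow(Add(18, 10), -1), Add(33, 10)), 628), 2) = Pow(Add(Mul(Pow(28, -1), 43), 628), 2) = Pow(Add(Mul(Rational(1, 28), 43), 628), 2) = Pow(Add(Rational(43, 28), 628), 2) = Pow(Rational(17627, 28), 2) = Rational(310711129, 784)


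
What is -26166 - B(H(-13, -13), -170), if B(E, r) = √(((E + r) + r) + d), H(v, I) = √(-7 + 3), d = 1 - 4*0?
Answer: -26166 - √(-339 + 2*I) ≈ -26166.0 - 18.412*I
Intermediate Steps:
d = 1 (d = 1 + 0 = 1)
H(v, I) = 2*I (H(v, I) = √(-4) = 2*I)
B(E, r) = √(1 + E + 2*r) (B(E, r) = √(((E + r) + r) + 1) = √((E + 2*r) + 1) = √(1 + E + 2*r))
-26166 - B(H(-13, -13), -170) = -26166 - √(1 + 2*I + 2*(-170)) = -26166 - √(1 + 2*I - 340) = -26166 - √(-339 + 2*I)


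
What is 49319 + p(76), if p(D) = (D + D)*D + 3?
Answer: 60874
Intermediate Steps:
p(D) = 3 + 2*D² (p(D) = (2*D)*D + 3 = 2*D² + 3 = 3 + 2*D²)
49319 + p(76) = 49319 + (3 + 2*76²) = 49319 + (3 + 2*5776) = 49319 + (3 + 11552) = 49319 + 11555 = 60874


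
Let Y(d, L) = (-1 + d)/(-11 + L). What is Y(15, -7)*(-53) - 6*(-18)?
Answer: 1343/9 ≈ 149.22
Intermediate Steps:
Y(d, L) = (-1 + d)/(-11 + L)
Y(15, -7)*(-53) - 6*(-18) = ((-1 + 15)/(-11 - 7))*(-53) - 6*(-18) = (14/(-18))*(-53) + 108 = -1/18*14*(-53) + 108 = -7/9*(-53) + 108 = 371/9 + 108 = 1343/9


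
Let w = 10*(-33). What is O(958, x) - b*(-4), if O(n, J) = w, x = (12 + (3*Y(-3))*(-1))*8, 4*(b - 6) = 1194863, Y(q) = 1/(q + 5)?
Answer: 1194557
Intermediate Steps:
Y(q) = 1/(5 + q)
b = 1194887/4 (b = 6 + (1/4)*1194863 = 6 + 1194863/4 = 1194887/4 ≈ 2.9872e+5)
x = 84 (x = (12 + (3/(5 - 3))*(-1))*8 = (12 + (3/2)*(-1))*8 = (12 - 3/2)*8 = (21/2)*8 = 84)
w = -330
O(n, J) = -330
O(958, x) - b*(-4) = -330 - 1194887*(-4)/4 = -330 - 1*(-1194887) = -330 + 1194887 = 1194557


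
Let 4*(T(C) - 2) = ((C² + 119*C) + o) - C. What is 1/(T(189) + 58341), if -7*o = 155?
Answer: 14/1019805 ≈ 1.3728e-5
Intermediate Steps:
o = -155/7 (o = -⅐*155 = -155/7 ≈ -22.143)
T(C) = -99/28 + C²/4 + 59*C/2 (T(C) = 2 + (((C² + 119*C) - 155/7) - C)/4 = 2 + ((-155/7 + C² + 119*C) - C)/4 = 2 + (-155/7 + C² + 118*C)/4 = 2 + (-155/28 + C²/4 + 59*C/2) = -99/28 + C²/4 + 59*C/2)
1/(T(189) + 58341) = 1/((-99/28 + (¼)*189² + (59/2)*189) + 58341) = 1/((-99/28 + (¼)*35721 + 11151/2) + 58341) = 1/((-99/28 + 35721/4 + 11151/2) + 58341) = 1/(203031/14 + 58341) = 1/(1019805/14) = 14/1019805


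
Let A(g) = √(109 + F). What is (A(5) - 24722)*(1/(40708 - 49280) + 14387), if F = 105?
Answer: -1524424812043/4286 + 123325363*√214/8572 ≈ -3.5547e+8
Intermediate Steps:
A(g) = √214 (A(g) = √(109 + 105) = √214)
(A(5) - 24722)*(1/(40708 - 49280) + 14387) = (√214 - 24722)*(1/(40708 - 49280) + 14387) = (-24722 + √214)*(1/(-8572) + 14387) = (-24722 + √214)*(-1/8572 + 14387) = (-24722 + √214)*(123325363/8572) = -1524424812043/4286 + 123325363*√214/8572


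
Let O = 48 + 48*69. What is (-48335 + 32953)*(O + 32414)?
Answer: -550275668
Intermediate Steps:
O = 3360 (O = 48 + 3312 = 3360)
(-48335 + 32953)*(O + 32414) = (-48335 + 32953)*(3360 + 32414) = -15382*35774 = -550275668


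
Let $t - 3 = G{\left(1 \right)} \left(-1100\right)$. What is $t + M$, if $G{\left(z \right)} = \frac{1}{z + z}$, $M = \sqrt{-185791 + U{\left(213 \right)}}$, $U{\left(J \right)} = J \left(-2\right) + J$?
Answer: $-547 + 14 i \sqrt{949} \approx -547.0 + 431.28 i$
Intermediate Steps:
$U{\left(J \right)} = - J$ ($U{\left(J \right)} = - 2 J + J = - J$)
$M = 14 i \sqrt{949}$ ($M = \sqrt{-185791 - 213} = \sqrt{-186004} = 14 i \sqrt{949} \approx 431.28 i$)
$G{\left(z \right)} = \frac{1}{2 z}$
$t = -547$ ($t = 3 + \frac{1}{2 \cdot 1} \left(-1100\right) = 3 + \frac{1}{2} \cdot 1 \left(-1100\right) = 3 + \frac{1}{2} \left(-1100\right) = 3 - 550 = -547$)
$t + M = -547 + 14 i \sqrt{949}$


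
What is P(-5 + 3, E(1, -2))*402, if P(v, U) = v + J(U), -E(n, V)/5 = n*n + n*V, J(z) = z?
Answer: 1206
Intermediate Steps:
E(n, V) = -5*n² - 5*V*n (E(n, V) = -5*(n*n + n*V) = -5*(n² + V*n) = -5*n² - 5*V*n)
P(v, U) = U + v (P(v, U) = v + U = U + v)
P(-5 + 3, E(1, -2))*402 = (-5*1*(-2 + 1) + (-5 + 3))*402 = (-5*1*(-1) - 2)*402 = (5 - 2)*402 = 3*402 = 1206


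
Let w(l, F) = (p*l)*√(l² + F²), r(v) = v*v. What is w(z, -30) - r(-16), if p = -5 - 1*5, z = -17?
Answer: -256 + 170*√1189 ≈ 5605.9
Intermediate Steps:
p = -10 (p = -5 - 5 = -10)
r(v) = v²
w(l, F) = -10*l*√(F² + l²) (w(l, F) = (-10*l)*√(l² + F²) = (-10*l)*√(F² + l²) = -10*l*√(F² + l²))
w(z, -30) - r(-16) = -10*(-17)*√((-30)² + (-17)²) - 1*(-16)² = -10*(-17)*√(900 + 289) - 1*256 = -10*(-17)*√1189 - 256 = 170*√1189 - 256 = -256 + 170*√1189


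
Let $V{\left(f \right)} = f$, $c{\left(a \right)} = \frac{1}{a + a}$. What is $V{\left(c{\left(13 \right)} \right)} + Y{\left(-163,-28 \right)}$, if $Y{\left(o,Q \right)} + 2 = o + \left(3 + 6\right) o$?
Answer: $- \frac{42431}{26} \approx -1632.0$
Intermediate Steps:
$c{\left(a \right)} = \frac{1}{2 a}$
$Y{\left(o,Q \right)} = -2 + 10 o$ ($Y{\left(o,Q \right)} = -2 + \left(o + \left(3 + 6\right) o\right) = -2 + \left(o + 9 o\right) = -2 + 10 o$)
$V{\left(c{\left(13 \right)} \right)} + Y{\left(-163,-28 \right)} = \frac{1}{2 \cdot 13} + \left(-2 + 10 \left(-163\right)\right) = \frac{1}{2} \cdot \frac{1}{13} - 1632 = \frac{1}{26} - 1632 = - \frac{42431}{26}$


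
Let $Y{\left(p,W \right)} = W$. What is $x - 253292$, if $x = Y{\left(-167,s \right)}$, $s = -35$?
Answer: $-253327$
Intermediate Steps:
$x = -35$
$x - 253292 = -35 - 253292 = -253327$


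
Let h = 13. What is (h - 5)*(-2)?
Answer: -16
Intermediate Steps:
(h - 5)*(-2) = (13 - 5)*(-2) = 8*(-2) = -16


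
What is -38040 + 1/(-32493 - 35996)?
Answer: -2605321561/68489 ≈ -38040.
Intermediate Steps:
-38040 + 1/(-32493 - 35996) = -38040 + 1/(-68489) = -38040 - 1/68489 = -2605321561/68489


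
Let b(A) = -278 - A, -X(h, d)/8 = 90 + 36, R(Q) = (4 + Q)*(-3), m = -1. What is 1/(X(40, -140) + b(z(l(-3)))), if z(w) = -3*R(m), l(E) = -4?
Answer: -1/1313 ≈ -0.00076161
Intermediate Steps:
R(Q) = -12 - 3*Q
z(w) = 27 (z(w) = -3*(-12 - 3*(-1)) = -3*(-12 + 3) = -3*(-9) = 27)
X(h, d) = -1008 (X(h, d) = -8*(90 + 36) = -8*126 = -1008)
1/(X(40, -140) + b(z(l(-3)))) = 1/(-1008 + (-278 - 1*27)) = 1/(-1008 + (-278 - 27)) = 1/(-1008 - 305) = 1/(-1313) = -1/1313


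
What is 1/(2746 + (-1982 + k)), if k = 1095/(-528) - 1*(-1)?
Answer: 176/134275 ≈ 0.0013107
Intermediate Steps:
k = -189/176 (k = 1095*(-1/528) + 1 = -365/176 + 1 = -189/176 ≈ -1.0739)
1/(2746 + (-1982 + k)) = 1/(2746 + (-1982 - 189/176)) = 1/(2746 - 349021/176) = 1/(134275/176) = 176/134275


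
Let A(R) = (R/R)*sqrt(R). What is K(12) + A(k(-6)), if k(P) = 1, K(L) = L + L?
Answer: 25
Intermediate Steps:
K(L) = 2*L
A(R) = sqrt(R) (A(R) = 1*sqrt(R) = sqrt(R))
K(12) + A(k(-6)) = 2*12 + sqrt(1) = 24 + 1 = 25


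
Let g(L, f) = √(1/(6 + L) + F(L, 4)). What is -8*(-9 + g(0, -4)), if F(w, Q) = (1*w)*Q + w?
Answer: 72 - 4*√6/3 ≈ 68.734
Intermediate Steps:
F(w, Q) = w + Q*w (F(w, Q) = w*Q + w = Q*w + w = w + Q*w)
g(L, f) = √(1/(6 + L) + 5*L) (g(L, f) = √(1/(6 + L) + L*(1 + 4)) = √(1/(6 + L) + L*5) = √(1/(6 + L) + 5*L))
-8*(-9 + g(0, -4)) = -8*(-9 + √((1 + 5*0*(6 + 0))/(6 + 0))) = -8*(-9 + √((1 + 5*0*6)/6)) = -8*(-9 + √((1 + 0)/6)) = -8*(-9 + √((⅙)*1)) = -8*(-9 + √(⅙)) = -8*(-9 + √6/6) = 72 - 4*√6/3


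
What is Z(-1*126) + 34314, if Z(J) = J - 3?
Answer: 34185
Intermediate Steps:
Z(J) = -3 + J
Z(-1*126) + 34314 = (-3 - 1*126) + 34314 = (-3 - 126) + 34314 = -129 + 34314 = 34185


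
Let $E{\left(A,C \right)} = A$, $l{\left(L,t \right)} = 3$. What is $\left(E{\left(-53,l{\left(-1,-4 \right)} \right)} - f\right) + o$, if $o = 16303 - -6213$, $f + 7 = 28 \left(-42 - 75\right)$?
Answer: $25746$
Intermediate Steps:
$f = -3283$ ($f = -7 + 28 \left(-42 - 75\right) = -7 + 28 \left(-117\right) = -7 - 3276 = -3283$)
$o = 22516$ ($o = 16303 + 6213 = 22516$)
$\left(E{\left(-53,l{\left(-1,-4 \right)} \right)} - f\right) + o = \left(-53 - -3283\right) + 22516 = \left(-53 + 3283\right) + 22516 = 3230 + 22516 = 25746$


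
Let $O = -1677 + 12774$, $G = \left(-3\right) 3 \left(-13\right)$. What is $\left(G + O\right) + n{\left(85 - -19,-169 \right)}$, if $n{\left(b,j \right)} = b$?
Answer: $11318$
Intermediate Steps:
$G = 117$ ($G = \left(-9\right) \left(-13\right) = 117$)
$O = 11097$
$\left(G + O\right) + n{\left(85 - -19,-169 \right)} = \left(117 + 11097\right) + \left(85 - -19\right) = 11214 + \left(85 + 19\right) = 11214 + 104 = 11318$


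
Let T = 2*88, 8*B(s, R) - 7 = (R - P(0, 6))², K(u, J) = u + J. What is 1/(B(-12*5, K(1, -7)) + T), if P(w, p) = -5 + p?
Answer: 1/183 ≈ 0.0054645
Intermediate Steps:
K(u, J) = J + u
B(s, R) = 7/8 + (-1 + R)²/8 (B(s, R) = 7/8 + (R - (-5 + 6))²/8 = 7/8 + (R - 1*1)²/8 = 7/8 + (R - 1)²/8 = 7/8 + (-1 + R)²/8)
T = 176
1/(B(-12*5, K(1, -7)) + T) = 1/((7/8 + (-1 + (-7 + 1))²/8) + 176) = 1/((7/8 + (-1 - 6)²/8) + 176) = 1/((7/8 + (⅛)*(-7)²) + 176) = 1/((7/8 + (⅛)*49) + 176) = 1/((7/8 + 49/8) + 176) = 1/(7 + 176) = 1/183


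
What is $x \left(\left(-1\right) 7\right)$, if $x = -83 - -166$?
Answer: $-581$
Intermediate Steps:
$x = 83$ ($x = -83 + 166 = 83$)
$x \left(\left(-1\right) 7\right) = 83 \left(\left(-1\right) 7\right) = 83 \left(-7\right) = -581$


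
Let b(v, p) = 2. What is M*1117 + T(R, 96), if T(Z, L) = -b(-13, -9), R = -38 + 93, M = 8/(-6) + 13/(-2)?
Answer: -52511/6 ≈ -8751.8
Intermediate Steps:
M = -47/6 (M = 8*(-⅙) + 13*(-½) = -4/3 - 13/2 = -47/6 ≈ -7.8333)
R = 55
T(Z, L) = -2 (T(Z, L) = -1*2 = -2)
M*1117 + T(R, 96) = -47/6*1117 - 2 = -52499/6 - 2 = -52511/6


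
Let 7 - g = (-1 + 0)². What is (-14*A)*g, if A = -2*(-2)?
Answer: -336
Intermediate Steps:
g = 6 (g = 7 - (-1 + 0)² = 7 - 1*(-1)² = 7 - 1*1 = 7 - 1 = 6)
A = 4
(-14*A)*g = -14*4*6 = -56*6 = -336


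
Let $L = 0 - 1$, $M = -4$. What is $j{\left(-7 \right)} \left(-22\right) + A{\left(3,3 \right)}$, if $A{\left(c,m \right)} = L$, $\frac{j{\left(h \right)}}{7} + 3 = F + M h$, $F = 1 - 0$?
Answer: $-4005$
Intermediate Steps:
$F = 1$ ($F = 1 + 0 = 1$)
$j{\left(h \right)} = -14 - 28 h$ ($j{\left(h \right)} = -21 + 7 \left(1 - 4 h\right) = -21 - \left(-7 + 28 h\right) = -14 - 28 h$)
$L = -1$
$A{\left(c,m \right)} = -1$
$j{\left(-7 \right)} \left(-22\right) + A{\left(3,3 \right)} = \left(-14 - -196\right) \left(-22\right) - 1 = \left(-14 + 196\right) \left(-22\right) - 1 = 182 \left(-22\right) - 1 = -4004 - 1 = -4005$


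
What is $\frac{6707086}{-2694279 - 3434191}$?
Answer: $- \frac{3353543}{3064235} \approx -1.0944$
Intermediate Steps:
$\frac{6707086}{-2694279 - 3434191} = \frac{6707086}{-6128470} = 6707086 \left(- \frac{1}{6128470}\right) = - \frac{3353543}{3064235}$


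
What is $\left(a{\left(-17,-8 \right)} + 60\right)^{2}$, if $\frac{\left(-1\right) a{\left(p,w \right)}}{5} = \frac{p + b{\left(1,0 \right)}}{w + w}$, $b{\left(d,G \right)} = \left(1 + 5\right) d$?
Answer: $\frac{819025}{256} \approx 3199.3$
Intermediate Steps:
$b{\left(d,G \right)} = 6 d$
$a{\left(p,w \right)} = - \frac{5 \left(6 + p\right)}{2 w}$ ($a{\left(p,w \right)} = - 5 \frac{p + 6 \cdot 1}{w + w} = - 5 \frac{p + 6}{2 w} = - 5 \left(6 + p\right) \frac{1}{2 w} = - 5 \frac{6 + p}{2 w} = - \frac{5 \left(6 + p\right)}{2 w}$)
$\left(a{\left(-17,-8 \right)} + 60\right)^{2} = \left(\frac{5 \left(-6 - -17\right)}{2 \left(-8\right)} + 60\right)^{2} = \left(\frac{5}{2} \left(- \frac{1}{8}\right) \left(-6 + 17\right) + 60\right)^{2} = \left(\frac{5}{2} \left(- \frac{1}{8}\right) 11 + 60\right)^{2} = \left(- \frac{55}{16} + 60\right)^{2} = \left(\frac{905}{16}\right)^{2} = \frac{819025}{256}$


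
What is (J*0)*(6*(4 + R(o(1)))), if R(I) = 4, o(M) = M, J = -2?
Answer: 0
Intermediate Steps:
(J*0)*(6*(4 + R(o(1)))) = (-2*0)*(6*(4 + 4)) = 0*(6*8) = 0*48 = 0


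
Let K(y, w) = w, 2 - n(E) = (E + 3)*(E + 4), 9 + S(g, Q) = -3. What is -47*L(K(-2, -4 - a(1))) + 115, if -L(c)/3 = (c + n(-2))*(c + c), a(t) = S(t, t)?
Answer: 18163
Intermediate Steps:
S(g, Q) = -12 (S(g, Q) = -9 - 3 = -12)
a(t) = -12
n(E) = 2 - (3 + E)*(4 + E) (n(E) = 2 - (E + 3)*(E + 4) = 2 - (3 + E)*(4 + E))
L(c) = -6*c² (L(c) = -3*(c + (-10 - 1*(-2)² - 7*(-2)))*(c + c) = -3*(c + (-10 - 1*4 + 14))*2*c = -3*(c + (-10 - 4 + 14))*2*c = -3*(c + 0)*2*c = -3*c*2*c = -6*c²)
-47*L(K(-2, -4 - a(1))) + 115 = -(-282)*(-4 - 1*(-12))² + 115 = -(-282)*(-4 + 12)² + 115 = -(-282)*8² + 115 = -(-282)*64 + 115 = -47*(-384) + 115 = 18048 + 115 = 18163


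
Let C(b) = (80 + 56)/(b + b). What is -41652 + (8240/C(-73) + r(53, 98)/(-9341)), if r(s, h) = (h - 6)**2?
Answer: -8019056112/158797 ≈ -50499.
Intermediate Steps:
r(s, h) = (-6 + h)**2
C(b) = 68/b (C(b) = 136/((2*b)) = 136*(1/(2*b)) = 68/b)
-41652 + (8240/C(-73) + r(53, 98)/(-9341)) = -41652 + (8240/((68/(-73))) + (-6 + 98)**2/(-9341)) = -41652 + (8240/((68*(-1/73))) + 92**2*(-1/9341)) = -41652 + (8240/(-68/73) + 8464*(-1/9341)) = -41652 + (8240*(-73/68) - 8464/9341) = -41652 + (-150380/17 - 8464/9341) = -41652 - 1404843468/158797 = -8019056112/158797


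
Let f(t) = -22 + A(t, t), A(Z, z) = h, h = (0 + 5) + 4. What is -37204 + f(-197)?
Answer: -37217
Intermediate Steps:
h = 9 (h = 5 + 4 = 9)
A(Z, z) = 9
f(t) = -13 (f(t) = -22 + 9 = -13)
-37204 + f(-197) = -37204 - 13 = -37217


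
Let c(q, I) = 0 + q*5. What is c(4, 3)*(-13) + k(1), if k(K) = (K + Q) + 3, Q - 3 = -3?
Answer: -256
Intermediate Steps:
c(q, I) = 5*q (c(q, I) = 0 + 5*q = 5*q)
Q = 0 (Q = 3 - 3 = 0)
k(K) = 3 + K (k(K) = (K + 0) + 3 = K + 3 = 3 + K)
c(4, 3)*(-13) + k(1) = (5*4)*(-13) + (3 + 1) = 20*(-13) + 4 = -260 + 4 = -256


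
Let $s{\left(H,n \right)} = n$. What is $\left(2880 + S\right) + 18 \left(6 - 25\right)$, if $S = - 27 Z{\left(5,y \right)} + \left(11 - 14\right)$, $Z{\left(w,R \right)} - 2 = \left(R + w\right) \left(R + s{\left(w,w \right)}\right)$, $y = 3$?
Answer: $753$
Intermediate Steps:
$Z{\left(w,R \right)} = 2 + \left(R + w\right)^{2}$ ($Z{\left(w,R \right)} = 2 + \left(R + w\right) \left(R + w\right) = 2 + \left(R + w\right)^{2}$)
$S = -1785$ ($S = - 27 \left(2 + 3^{2} + 5^{2} + 2 \cdot 3 \cdot 5\right) + \left(11 - 14\right) = - 27 \left(2 + 9 + 25 + 30\right) + \left(11 - 14\right) = \left(-27\right) 66 - 3 = -1782 - 3 = -1785$)
$\left(2880 + S\right) + 18 \left(6 - 25\right) = \left(2880 - 1785\right) + 18 \left(6 - 25\right) = 1095 + 18 \left(-19\right) = 1095 - 342 = 753$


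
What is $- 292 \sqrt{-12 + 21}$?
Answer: $-876$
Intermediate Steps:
$- 292 \sqrt{-12 + 21} = - 292 \sqrt{9} = \left(-292\right) 3 = -876$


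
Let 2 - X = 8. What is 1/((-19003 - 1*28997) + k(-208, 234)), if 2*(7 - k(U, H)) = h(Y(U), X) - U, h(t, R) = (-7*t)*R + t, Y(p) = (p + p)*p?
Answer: -1/1908449 ≈ -5.2399e-7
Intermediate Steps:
X = -6 (X = 2 - 1*8 = 2 - 8 = -6)
Y(p) = 2*p**2 (Y(p) = (2*p)*p = 2*p**2)
h(t, R) = t - 7*R*t (h(t, R) = -7*R*t + t = t - 7*R*t)
k(U, H) = 7 + U/2 - 43*U**2 (k(U, H) = 7 - ((2*U**2)*(1 - 7*(-6)) - U)/2 = 7 - ((2*U**2)*(1 + 42) - U)/2 = 7 - ((2*U**2)*43 - U)/2 = 7 - (86*U**2 - U)/2 = 7 - (-U + 86*U**2)/2 = 7 + (U/2 - 43*U**2) = 7 + U/2 - 43*U**2)
1/((-19003 - 1*28997) + k(-208, 234)) = 1/((-19003 - 1*28997) + (7 + (1/2)*(-208) - 43*(-208)**2)) = 1/((-19003 - 28997) + (7 - 104 - 43*43264)) = 1/(-48000 + (7 - 104 - 1860352)) = 1/(-48000 - 1860449) = 1/(-1908449) = -1/1908449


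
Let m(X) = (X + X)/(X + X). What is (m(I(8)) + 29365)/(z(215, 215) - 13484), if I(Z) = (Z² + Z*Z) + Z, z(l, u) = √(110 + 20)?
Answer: -197985572/90909063 - 14683*√130/90909063 ≈ -2.1797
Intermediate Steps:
z(l, u) = √130
I(Z) = Z + 2*Z² (I(Z) = (Z² + Z²) + Z = 2*Z² + Z = Z + 2*Z²)
m(X) = 1 (m(X) = (2*X)/((2*X)) = (2*X)*(1/(2*X)) = 1)
(m(I(8)) + 29365)/(z(215, 215) - 13484) = (1 + 29365)/(√130 - 13484) = 29366/(-13484 + √130)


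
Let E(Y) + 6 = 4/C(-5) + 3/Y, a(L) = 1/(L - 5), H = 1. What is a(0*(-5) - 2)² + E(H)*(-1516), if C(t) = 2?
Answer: 74285/49 ≈ 1516.0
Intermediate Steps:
a(L) = 1/(-5 + L)
E(Y) = -4 + 3/Y (E(Y) = -6 + (4/2 + 3/Y) = -6 + (4*(½) + 3/Y) = -6 + (2 + 3/Y) = -4 + 3/Y)
a(0*(-5) - 2)² + E(H)*(-1516) = (1/(-5 + (0*(-5) - 2)))² + (-4 + 3/1)*(-1516) = (1/(-5 + (0 - 2)))² + (-4 + 3*1)*(-1516) = (1/(-5 - 2))² + (-4 + 3)*(-1516) = (1/(-7))² - 1*(-1516) = (-⅐)² + 1516 = 1/49 + 1516 = 74285/49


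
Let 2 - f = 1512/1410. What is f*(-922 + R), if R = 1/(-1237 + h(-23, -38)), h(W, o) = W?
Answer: -126627589/148050 ≈ -855.30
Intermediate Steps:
f = 218/235 (f = 2 - 1512/1410 = 2 - 1*252/235 = 2 - 252/235 = 218/235 ≈ 0.92766)
R = -1/1260 (R = 1/(-1237 - 23) = 1/(-1260) = -1/1260 ≈ -0.00079365)
f*(-922 + R) = 218*(-922 - 1/1260)/235 = (218/235)*(-1161721/1260) = -126627589/148050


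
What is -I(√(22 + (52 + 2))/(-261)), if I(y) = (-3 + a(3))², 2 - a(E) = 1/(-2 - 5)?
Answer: -36/49 ≈ -0.73469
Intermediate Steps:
a(E) = 15/7 (a(E) = 2 - 1/(-2 - 5) = 2 - 1/(-7) = 2 - 1*(-⅐) = 2 + ⅐ = 15/7)
I(y) = 36/49 (I(y) = (-3 + 15/7)² = (-6/7)² = 36/49)
-I(√(22 + (52 + 2))/(-261)) = -1*36/49 = -36/49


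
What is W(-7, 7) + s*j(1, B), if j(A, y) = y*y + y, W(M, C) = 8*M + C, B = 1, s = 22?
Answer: -5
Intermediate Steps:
W(M, C) = C + 8*M
j(A, y) = y + y**2 (j(A, y) = y**2 + y = y + y**2)
W(-7, 7) + s*j(1, B) = (7 + 8*(-7)) + 22*(1*(1 + 1)) = (7 - 56) + 22*(1*2) = -49 + 22*2 = -49 + 44 = -5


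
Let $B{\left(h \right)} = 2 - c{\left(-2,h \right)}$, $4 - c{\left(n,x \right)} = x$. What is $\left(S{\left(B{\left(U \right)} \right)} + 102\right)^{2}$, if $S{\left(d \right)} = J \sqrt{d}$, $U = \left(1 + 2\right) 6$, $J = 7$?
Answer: $16900$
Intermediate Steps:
$c{\left(n,x \right)} = 4 - x$
$U = 18$ ($U = 3 \cdot 6 = 18$)
$B{\left(h \right)} = -2 + h$ ($B{\left(h \right)} = 2 - \left(4 - h\right) = 2 + \left(-4 + h\right) = -2 + h$)
$S{\left(d \right)} = 7 \sqrt{d}$
$\left(S{\left(B{\left(U \right)} \right)} + 102\right)^{2} = \left(7 \sqrt{-2 + 18} + 102\right)^{2} = \left(7 \sqrt{16} + 102\right)^{2} = \left(7 \cdot 4 + 102\right)^{2} = \left(28 + 102\right)^{2} = 130^{2} = 16900$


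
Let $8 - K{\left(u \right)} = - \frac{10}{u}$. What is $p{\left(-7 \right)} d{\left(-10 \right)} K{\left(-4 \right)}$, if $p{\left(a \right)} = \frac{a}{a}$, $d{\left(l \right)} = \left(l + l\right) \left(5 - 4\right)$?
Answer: $-110$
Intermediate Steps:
$d{\left(l \right)} = 2 l$ ($d{\left(l \right)} = 2 l 1 = 2 l$)
$p{\left(a \right)} = 1$
$K{\left(u \right)} = 8 + \frac{10}{u}$ ($K{\left(u \right)} = 8 - - \frac{10}{u} = 8 + \frac{10}{u}$)
$p{\left(-7 \right)} d{\left(-10 \right)} K{\left(-4 \right)} = 1 \cdot 2 \left(-10\right) \left(8 + \frac{10}{-4}\right) = 1 \left(-20\right) \left(8 + 10 \left(- \frac{1}{4}\right)\right) = - 20 \left(8 - \frac{5}{2}\right) = \left(-20\right) \frac{11}{2} = -110$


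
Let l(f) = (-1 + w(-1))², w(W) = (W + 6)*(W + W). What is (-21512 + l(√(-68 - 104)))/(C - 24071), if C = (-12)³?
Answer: 21391/25799 ≈ 0.82914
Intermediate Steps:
w(W) = 2*W*(6 + W) (w(W) = (6 + W)*(2*W) = 2*W*(6 + W))
l(f) = 121 (l(f) = (-1 + 2*(-1)*(6 - 1))² = (-1 + 2*(-1)*5)² = (-1 - 10)² = (-11)² = 121)
C = -1728
(-21512 + l(√(-68 - 104)))/(C - 24071) = (-21512 + 121)/(-1728 - 24071) = -21391/(-25799) = -21391*(-1/25799) = 21391/25799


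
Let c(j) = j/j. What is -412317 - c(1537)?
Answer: -412318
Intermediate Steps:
c(j) = 1
-412317 - c(1537) = -412317 - 1*1 = -412317 - 1 = -412318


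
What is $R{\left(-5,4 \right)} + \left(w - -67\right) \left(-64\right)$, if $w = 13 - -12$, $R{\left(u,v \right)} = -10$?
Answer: $-5898$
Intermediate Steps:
$w = 25$ ($w = 13 + 12 = 25$)
$R{\left(-5,4 \right)} + \left(w - -67\right) \left(-64\right) = -10 + \left(25 - -67\right) \left(-64\right) = -10 + \left(25 + 67\right) \left(-64\right) = -10 + 92 \left(-64\right) = -10 - 5888 = -5898$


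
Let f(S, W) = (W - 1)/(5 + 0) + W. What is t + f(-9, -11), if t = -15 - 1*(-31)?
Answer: 13/5 ≈ 2.6000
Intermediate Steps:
t = 16 (t = -15 + 31 = 16)
f(S, W) = -⅕ + 6*W/5 (f(S, W) = (-1 + W)/5 + W = (-1 + W)*(⅕) + W = (-⅕ + W/5) + W = -⅕ + 6*W/5)
t + f(-9, -11) = 16 + (-⅕ + (6/5)*(-11)) = 16 + (-⅕ - 66/5) = 16 - 67/5 = 13/5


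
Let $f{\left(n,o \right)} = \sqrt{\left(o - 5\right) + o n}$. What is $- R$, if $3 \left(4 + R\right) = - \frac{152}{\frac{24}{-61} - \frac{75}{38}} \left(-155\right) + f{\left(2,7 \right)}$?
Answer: $\frac{1763096}{531} \approx 3320.3$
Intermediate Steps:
$f{\left(n,o \right)} = \sqrt{-5 + o + n o}$ ($f{\left(n,o \right)} = \sqrt{\left(-5 + o\right) + n o} = \sqrt{-5 + o + n o}$)
$R = - \frac{1763096}{531}$ ($R = -4 + \frac{- \frac{152}{\frac{24}{-61} - \frac{75}{38}} \left(-155\right) + \sqrt{-5 + 7 + 2 \cdot 7}}{3} = -4 + \frac{- \frac{152}{24 \left(- \frac{1}{61}\right) - \frac{75}{38}} \left(-155\right) + \sqrt{-5 + 7 + 14}}{3} = -4 + \frac{- \frac{152}{- \frac{24}{61} - \frac{75}{38}} \left(-155\right) + \sqrt{16}}{3} = -4 + \frac{- \frac{152}{- \frac{5487}{2318}} \left(-155\right) + 4}{3} = -4 + \frac{\left(-152\right) \left(- \frac{2318}{5487}\right) \left(-155\right) + 4}{3} = -4 + \frac{\frac{352336}{5487} \left(-155\right) + 4}{3} = -4 + \frac{- \frac{1761680}{177} + 4}{3} = -4 + \frac{1}{3} \left(- \frac{1760972}{177}\right) = -4 - \frac{1760972}{531} = - \frac{1763096}{531} \approx -3320.3$)
$- R = \left(-1\right) \left(- \frac{1763096}{531}\right) = \frac{1763096}{531}$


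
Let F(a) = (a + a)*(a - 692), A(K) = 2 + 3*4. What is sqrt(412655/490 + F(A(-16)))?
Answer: I*sqrt(3555802)/14 ≈ 134.69*I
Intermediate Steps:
A(K) = 14 (A(K) = 2 + 12 = 14)
F(a) = 2*a*(-692 + a) (F(a) = (2*a)*(-692 + a) = 2*a*(-692 + a))
sqrt(412655/490 + F(A(-16))) = sqrt(412655/490 + 2*14*(-692 + 14)) = sqrt(412655*(1/490) + 2*14*(-678)) = sqrt(82531/98 - 18984) = sqrt(-1777901/98) = I*sqrt(3555802)/14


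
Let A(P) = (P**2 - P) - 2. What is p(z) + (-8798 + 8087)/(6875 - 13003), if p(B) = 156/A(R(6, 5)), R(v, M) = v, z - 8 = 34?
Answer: 243969/42896 ≈ 5.6875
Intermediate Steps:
z = 42 (z = 8 + 34 = 42)
A(P) = -2 + P**2 - P
p(B) = 39/7 (p(B) = 156/(-2 + 6**2 - 1*6) = 156/(-2 + 36 - 6) = 156/28 = 156*(1/28) = 39/7)
p(z) + (-8798 + 8087)/(6875 - 13003) = 39/7 + (-8798 + 8087)/(6875 - 13003) = 39/7 - 711/(-6128) = 39/7 - 711*(-1/6128) = 39/7 + 711/6128 = 243969/42896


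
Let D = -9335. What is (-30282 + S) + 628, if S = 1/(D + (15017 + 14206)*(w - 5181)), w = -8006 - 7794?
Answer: -18181967504093/613137098 ≈ -29654.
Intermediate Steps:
w = -15800
S = -1/613137098 (S = 1/(-9335 + (15017 + 14206)*(-15800 - 5181)) = 1/(-9335 + 29223*(-20981)) = 1/(-9335 - 613127763) = 1/(-613137098) = -1/613137098 ≈ -1.6310e-9)
(-30282 + S) + 628 = (-30282 - 1/613137098) + 628 = -18567017601637/613137098 + 628 = -18181967504093/613137098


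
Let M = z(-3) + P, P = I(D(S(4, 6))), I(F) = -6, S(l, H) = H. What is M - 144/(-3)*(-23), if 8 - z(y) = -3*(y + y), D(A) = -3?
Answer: -1120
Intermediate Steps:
z(y) = 8 + 6*y (z(y) = 8 - (-3)*(y + y) = 8 - (-3)*2*y = 8 - (-6)*y = 8 + 6*y)
P = -6
M = -16 (M = (8 + 6*(-3)) - 6 = (8 - 18) - 6 = -10 - 6 = -16)
M - 144/(-3)*(-23) = -16 - 144/(-3)*(-23) = -16 - 144*(-⅓)*(-23) = -16 + 48*(-23) = -16 - 1104 = -1120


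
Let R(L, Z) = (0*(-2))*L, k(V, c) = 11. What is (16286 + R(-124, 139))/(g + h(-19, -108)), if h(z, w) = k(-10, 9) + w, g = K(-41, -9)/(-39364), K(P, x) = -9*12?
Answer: -4713839/28075 ≈ -167.90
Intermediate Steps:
K(P, x) = -108
g = 27/9841 (g = -108/(-39364) = -108*(-1/39364) = 27/9841 ≈ 0.0027436)
h(z, w) = 11 + w
R(L, Z) = 0 (R(L, Z) = 0*L = 0)
(16286 + R(-124, 139))/(g + h(-19, -108)) = (16286 + 0)/(27/9841 + (11 - 108)) = 16286/(27/9841 - 97) = 16286/(-954550/9841) = 16286*(-9841/954550) = -4713839/28075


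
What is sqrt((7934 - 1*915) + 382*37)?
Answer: sqrt(21153) ≈ 145.44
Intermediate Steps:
sqrt((7934 - 1*915) + 382*37) = sqrt((7934 - 915) + 14134) = sqrt(7019 + 14134) = sqrt(21153)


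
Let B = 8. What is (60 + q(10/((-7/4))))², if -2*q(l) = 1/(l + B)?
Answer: 3659569/1024 ≈ 3573.8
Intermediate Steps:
q(l) = -1/(2*(8 + l)) (q(l) = -1/(2*(l + 8)) = -1/(2*(8 + l)))
(60 + q(10/((-7/4))))² = (60 - 1/(16 + 2*(10/((-7/4)))))² = (60 - 1/(16 + 2*(10/((-7*¼)))))² = (60 - 1/(16 + 2*(10/(-7/4))))² = (60 - 1/(16 + 2*(10*(-4/7))))² = (60 - 1/(16 + 2*(-40/7)))² = (60 - 1/(16 - 80/7))² = (60 - 1/32/7)² = (60 - 1*7/32)² = (60 - 7/32)² = (1913/32)² = 3659569/1024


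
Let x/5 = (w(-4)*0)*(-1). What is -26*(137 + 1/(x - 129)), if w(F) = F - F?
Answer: -459472/129 ≈ -3561.8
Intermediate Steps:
w(F) = 0
x = 0 (x = 5*((0*0)*(-1)) = 5*(0*(-1)) = 5*0 = 0)
-26*(137 + 1/(x - 129)) = -26*(137 + 1/(0 - 129)) = -26*(137 + 1/(-129)) = -26*(137 - 1/129) = -26*17672/129 = -459472/129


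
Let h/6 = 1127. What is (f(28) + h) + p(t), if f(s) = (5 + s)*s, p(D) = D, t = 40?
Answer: 7726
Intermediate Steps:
h = 6762 (h = 6*1127 = 6762)
f(s) = s*(5 + s)
(f(28) + h) + p(t) = (28*(5 + 28) + 6762) + 40 = (28*33 + 6762) + 40 = (924 + 6762) + 40 = 7686 + 40 = 7726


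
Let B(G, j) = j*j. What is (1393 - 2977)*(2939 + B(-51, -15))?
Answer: -5011776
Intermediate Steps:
B(G, j) = j²
(1393 - 2977)*(2939 + B(-51, -15)) = (1393 - 2977)*(2939 + (-15)²) = -1584*(2939 + 225) = -1584*3164 = -5011776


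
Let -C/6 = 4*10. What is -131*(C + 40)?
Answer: 26200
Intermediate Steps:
C = -240 (C = -24*10 = -6*40 = -240)
-131*(C + 40) = -131*(-240 + 40) = -131*(-200) = 26200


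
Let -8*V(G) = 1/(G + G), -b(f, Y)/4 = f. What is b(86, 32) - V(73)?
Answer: -401791/1168 ≈ -344.00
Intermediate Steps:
b(f, Y) = -4*f
V(G) = -1/(16*G) (V(G) = -1/(8*(G + G)) = -1/(2*G)/8 = -1/(16*G))
b(86, 32) - V(73) = -4*86 - (-1)/(16*73) = -344 - (-1)/(16*73) = -344 - 1*(-1/1168) = -344 + 1/1168 = -401791/1168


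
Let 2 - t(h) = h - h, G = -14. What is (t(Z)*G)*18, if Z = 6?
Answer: -504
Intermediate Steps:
t(h) = 2 (t(h) = 2 - (h - h) = 2 - 1*0 = 2 + 0 = 2)
(t(Z)*G)*18 = (2*(-14))*18 = -28*18 = -504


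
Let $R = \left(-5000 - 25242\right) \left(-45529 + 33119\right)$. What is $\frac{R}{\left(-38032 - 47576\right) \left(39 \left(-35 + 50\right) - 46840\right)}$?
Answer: $\frac{18765161}{197989902} \approx 0.094778$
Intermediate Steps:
$R = 375303220$ ($R = \left(-30242\right) \left(-12410\right) = 375303220$)
$\frac{R}{\left(-38032 - 47576\right) \left(39 \left(-35 + 50\right) - 46840\right)} = \frac{375303220}{\left(-38032 - 47576\right) \left(39 \left(-35 + 50\right) - 46840\right)} = \frac{375303220}{\left(-85608\right) \left(39 \cdot 15 - 46840\right)} = \frac{375303220}{\left(-85608\right) \left(585 - 46840\right)} = \frac{375303220}{\left(-85608\right) \left(-46255\right)} = \frac{375303220}{3959798040} = 375303220 \cdot \frac{1}{3959798040} = \frac{18765161}{197989902}$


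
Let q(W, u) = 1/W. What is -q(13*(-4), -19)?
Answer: 1/52 ≈ 0.019231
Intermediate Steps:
-q(13*(-4), -19) = -1/(13*(-4)) = -1/(-52) = -1*(-1/52) = 1/52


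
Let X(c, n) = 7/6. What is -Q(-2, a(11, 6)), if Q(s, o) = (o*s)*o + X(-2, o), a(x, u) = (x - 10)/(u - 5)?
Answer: ⅚ ≈ 0.83333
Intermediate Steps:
X(c, n) = 7/6 (X(c, n) = 7*(⅙) = 7/6)
a(x, u) = (-10 + x)/(-5 + u)
Q(s, o) = 7/6 + s*o² (Q(s, o) = (o*s)*o + 7/6 = s*o² + 7/6 = 7/6 + s*o²)
-Q(-2, a(11, 6)) = -(7/6 - 2*(-10 + 11)²/(-5 + 6)²) = -(7/6 - 2*1²) = -(7/6 - 2*1) = -(7/6 - 2) = -1*(-⅚) = ⅚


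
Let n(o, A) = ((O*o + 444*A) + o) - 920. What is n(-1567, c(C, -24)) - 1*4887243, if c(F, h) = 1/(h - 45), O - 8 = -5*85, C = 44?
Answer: -97434841/23 ≈ -4.2363e+6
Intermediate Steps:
O = -417 (O = 8 - 5*85 = 8 - 425 = -417)
c(F, h) = 1/(-45 + h)
n(o, A) = -920 - 416*o + 444*A (n(o, A) = ((-417*o + 444*A) + o) - 920 = (-416*o + 444*A) - 920 = -920 - 416*o + 444*A)
n(-1567, c(C, -24)) - 1*4887243 = (-920 - 416*(-1567) + 444/(-45 - 24)) - 1*4887243 = (-920 + 651872 + 444/(-69)) - 4887243 = (-920 + 651872 + 444*(-1/69)) - 4887243 = (-920 + 651872 - 148/23) - 4887243 = 14971748/23 - 4887243 = -97434841/23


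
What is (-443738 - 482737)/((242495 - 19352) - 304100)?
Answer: 926475/80957 ≈ 11.444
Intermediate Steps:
(-443738 - 482737)/((242495 - 19352) - 304100) = -926475/(223143 - 304100) = -926475/(-80957) = -926475*(-1/80957) = 926475/80957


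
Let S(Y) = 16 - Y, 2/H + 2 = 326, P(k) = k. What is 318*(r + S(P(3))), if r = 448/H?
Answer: 23083302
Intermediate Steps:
H = 1/162 (H = 2/(-2 + 326) = 2/324 = 2*(1/324) = 1/162 ≈ 0.0061728)
r = 72576 (r = 448/(1/162) = 448*162 = 72576)
318*(r + S(P(3))) = 318*(72576 + (16 - 1*3)) = 318*(72576 + (16 - 3)) = 318*(72576 + 13) = 318*72589 = 23083302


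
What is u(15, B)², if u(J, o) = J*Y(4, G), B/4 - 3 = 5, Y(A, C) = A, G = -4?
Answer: 3600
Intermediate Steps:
B = 32 (B = 12 + 4*5 = 12 + 20 = 32)
u(J, o) = 4*J (u(J, o) = J*4 = 4*J)
u(15, B)² = (4*15)² = 60² = 3600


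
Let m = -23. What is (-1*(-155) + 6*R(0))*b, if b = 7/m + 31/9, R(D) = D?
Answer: 100750/207 ≈ 486.71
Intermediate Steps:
b = 650/207 (b = 7/(-23) + 31/9 = 7*(-1/23) + 31*(⅑) = -7/23 + 31/9 = 650/207 ≈ 3.1401)
(-1*(-155) + 6*R(0))*b = (-1*(-155) + 6*0)*(650/207) = (155 + 0)*(650/207) = 155*(650/207) = 100750/207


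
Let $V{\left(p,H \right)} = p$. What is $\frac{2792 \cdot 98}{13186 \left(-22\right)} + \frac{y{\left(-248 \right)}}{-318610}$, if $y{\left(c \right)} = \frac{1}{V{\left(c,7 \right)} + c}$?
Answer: $- \frac{10809922353717}{11460850302880} \approx -0.9432$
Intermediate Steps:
$y{\left(c \right)} = \frac{1}{2 c}$ ($y{\left(c \right)} = \frac{1}{c + c} = \frac{1}{2 c}$)
$\frac{2792 \cdot 98}{13186 \left(-22\right)} + \frac{y{\left(-248 \right)}}{-318610} = \frac{2792 \cdot 98}{13186 \left(-22\right)} + \frac{\frac{1}{2} \frac{1}{-248}}{-318610} = \frac{273616}{-290092} + \frac{1}{2} \left(- \frac{1}{248}\right) \left(- \frac{1}{318610}\right) = 273616 \left(- \frac{1}{290092}\right) - - \frac{1}{158030560} = - \frac{68404}{72523} + \frac{1}{158030560} = - \frac{10809922353717}{11460850302880}$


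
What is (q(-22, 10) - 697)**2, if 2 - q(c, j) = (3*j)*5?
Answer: 714025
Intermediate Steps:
q(c, j) = 2 - 15*j (q(c, j) = 2 - 3*j*5 = 2 - 15*j)
(q(-22, 10) - 697)**2 = ((2 - 15*10) - 697)**2 = ((2 - 150) - 697)**2 = (-148 - 697)**2 = (-845)**2 = 714025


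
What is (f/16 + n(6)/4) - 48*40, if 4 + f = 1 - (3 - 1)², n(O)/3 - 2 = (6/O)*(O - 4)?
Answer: -30679/16 ≈ -1917.4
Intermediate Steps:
n(O) = 6 + 18*(-4 + O)/O (n(O) = 6 + 3*((6/O)*(O - 4)) = 6 + 3*((6/O)*(-4 + O)) = 6 + 3*(6*(-4 + O)/O) = 6 + 18*(-4 + O)/O)
f = -7 (f = -4 + (1 - (3 - 1)²) = -4 + (1 - 1*2²) = -4 + (1 - 1*4) = -4 + (1 - 4) = -4 - 3 = -7)
(f/16 + n(6)/4) - 48*40 = (-7/16 + (24 - 72/6)/4) - 48*40 = (-7*1/16 + (24 - 72*⅙)*(¼)) - 1920 = (-7/16 + (24 - 12)*(¼)) - 1920 = (-7/16 + 12*(¼)) - 1920 = (-7/16 + 3) - 1920 = 41/16 - 1920 = -30679/16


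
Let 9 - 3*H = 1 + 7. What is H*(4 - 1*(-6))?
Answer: 10/3 ≈ 3.3333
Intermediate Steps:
H = ⅓ (H = 3 - (1 + 7)/3 = 3 - ⅓*8 = 3 - 8/3 = ⅓ ≈ 0.33333)
H*(4 - 1*(-6)) = (4 - 1*(-6))/3 = (4 + 6)/3 = (⅓)*10 = 10/3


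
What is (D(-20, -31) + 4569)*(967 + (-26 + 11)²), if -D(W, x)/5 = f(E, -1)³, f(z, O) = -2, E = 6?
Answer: 5493928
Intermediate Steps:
D(W, x) = 40 (D(W, x) = -5*(-2)³ = -5*(-8) = 40)
(D(-20, -31) + 4569)*(967 + (-26 + 11)²) = (40 + 4569)*(967 + (-26 + 11)²) = 4609*(967 + (-15)²) = 4609*(967 + 225) = 4609*1192 = 5493928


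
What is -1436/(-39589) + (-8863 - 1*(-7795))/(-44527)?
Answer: 106221824/1762779403 ≈ 0.060258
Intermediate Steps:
-1436/(-39589) + (-8863 - 1*(-7795))/(-44527) = -1436*(-1/39589) + (-8863 + 7795)*(-1/44527) = 1436/39589 - 1068*(-1/44527) = 1436/39589 + 1068/44527 = 106221824/1762779403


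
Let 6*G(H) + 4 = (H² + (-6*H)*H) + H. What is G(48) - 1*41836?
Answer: -131246/3 ≈ -43749.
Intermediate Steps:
G(H) = -⅔ - 5*H²/6 + H/6 (G(H) = -⅔ + ((H² + (-6*H)*H) + H)/6 = -⅔ + ((H² - 6*H²) + H)/6 = -⅔ + (-5*H² + H)/6 = -⅔ + (H - 5*H²)/6 = -⅔ + (-5*H²/6 + H/6) = -⅔ - 5*H²/6 + H/6)
G(48) - 1*41836 = (-⅔ - ⅚*48² + (⅙)*48) - 1*41836 = (-⅔ - ⅚*2304 + 8) - 41836 = (-⅔ - 1920 + 8) - 41836 = -5738/3 - 41836 = -131246/3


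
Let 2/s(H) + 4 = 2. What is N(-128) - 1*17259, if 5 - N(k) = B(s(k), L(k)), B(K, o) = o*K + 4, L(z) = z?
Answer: -17386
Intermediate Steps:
s(H) = -1 (s(H) = 2/(-4 + 2) = 2/(-2) = 2*(-½) = -1)
B(K, o) = 4 + K*o (B(K, o) = K*o + 4 = 4 + K*o)
N(k) = 1 + k (N(k) = 5 - (4 - k) = 5 + (-4 + k) = 1 + k)
N(-128) - 1*17259 = (1 - 128) - 1*17259 = -127 - 17259 = -17386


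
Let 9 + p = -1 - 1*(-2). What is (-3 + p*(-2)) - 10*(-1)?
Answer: 23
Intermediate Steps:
p = -8 (p = -9 + (-1 - 1*(-2)) = -9 + (-1 + 2) = -9 + 1 = -8)
(-3 + p*(-2)) - 10*(-1) = (-3 - 8*(-2)) - 10*(-1) = (-3 + 16) + 10 = 13 + 10 = 23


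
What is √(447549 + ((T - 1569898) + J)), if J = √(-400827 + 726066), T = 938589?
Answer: √(-183760 + √325239) ≈ 428.01*I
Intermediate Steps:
J = √325239 ≈ 570.30
√(447549 + ((T - 1569898) + J)) = √(447549 + ((938589 - 1569898) + √325239)) = √(447549 + (-631309 + √325239)) = √(-183760 + √325239)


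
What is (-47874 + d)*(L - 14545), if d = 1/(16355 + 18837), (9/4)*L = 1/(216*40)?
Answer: 476380141197141793/684132480 ≈ 6.9633e+8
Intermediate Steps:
L = 1/19440 (L = 4/(9*((216*40))) = (4/9)/8640 = (4/9)*(1/8640) = 1/19440 ≈ 5.1440e-5)
d = 1/35192 ≈ 2.8416e-5
(-47874 + d)*(L - 14545) = (-47874 + 1/35192)*(1/19440 - 14545) = -1684781807/35192*(-282754799/19440) = 476380141197141793/684132480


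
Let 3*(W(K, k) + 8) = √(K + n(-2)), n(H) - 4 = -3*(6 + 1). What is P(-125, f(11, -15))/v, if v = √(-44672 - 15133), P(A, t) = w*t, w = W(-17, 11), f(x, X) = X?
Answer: I*√6645*(-24 + I*√34)/3987 ≈ -0.11922 - 0.4907*I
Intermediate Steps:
n(H) = -17 (n(H) = 4 - 3*(6 + 1) = 4 - 3*7 = 4 - 21 = -17)
W(K, k) = -8 + √(-17 + K)/3 (W(K, k) = -8 + √(K - 17)/3 = -8 + √(-17 + K)/3)
w = -8 + I*√34/3 (w = -8 + √(-17 - 17)/3 = -8 + √(-34)/3 = -8 + (I*√34)/3 = -8 + I*√34/3 ≈ -8.0 + 1.9437*I)
P(A, t) = t*(-8 + I*√34/3) (P(A, t) = (-8 + I*√34/3)*t = t*(-8 + I*√34/3))
v = 3*I*√6645 (v = √(-59805) = 3*I*√6645 ≈ 244.55*I)
P(-125, f(11, -15))/v = ((⅓)*(-15)*(-24 + I*√34))/((3*I*√6645)) = (120 - 5*I*√34)*(-I*√6645/19935) = -I*√6645*(120 - 5*I*√34)/19935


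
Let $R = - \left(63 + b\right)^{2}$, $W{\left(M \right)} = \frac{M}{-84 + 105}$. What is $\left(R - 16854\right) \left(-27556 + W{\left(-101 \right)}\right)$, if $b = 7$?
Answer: $\frac{12590714858}{21} \approx 5.9956 \cdot 10^{8}$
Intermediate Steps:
$W{\left(M \right)} = \frac{M}{21}$
$R = -4900$ ($R = - \left(63 + 7\right)^{2} = - 70^{2} = \left(-1\right) 4900 = -4900$)
$\left(R - 16854\right) \left(-27556 + W{\left(-101 \right)}\right) = \left(-4900 - 16854\right) \left(-27556 + \frac{1}{21} \left(-101\right)\right) = - 21754 \left(-27556 - \frac{101}{21}\right) = \left(-21754\right) \left(- \frac{578777}{21}\right) = \frac{12590714858}{21}$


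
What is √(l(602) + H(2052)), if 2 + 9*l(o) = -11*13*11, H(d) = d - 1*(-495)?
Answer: 2*√593 ≈ 48.703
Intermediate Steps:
H(d) = 495 + d (H(d) = d + 495 = 495 + d)
l(o) = -175 (l(o) = -2/9 + (-11*13*11)/9 = -2/9 + (-143*11)/9 = -2/9 + (⅑)*(-1573) = -2/9 - 1573/9 = -175)
√(l(602) + H(2052)) = √(-175 + (495 + 2052)) = √(-175 + 2547) = √2372 = 2*√593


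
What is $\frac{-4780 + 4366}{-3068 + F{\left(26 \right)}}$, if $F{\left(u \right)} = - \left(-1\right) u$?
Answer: $\frac{23}{169} \approx 0.13609$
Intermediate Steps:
$F{\left(u \right)} = u$
$\frac{-4780 + 4366}{-3068 + F{\left(26 \right)}} = \frac{-4780 + 4366}{-3068 + 26} = - \frac{414}{-3042} = \left(-414\right) \left(- \frac{1}{3042}\right) = \frac{23}{169}$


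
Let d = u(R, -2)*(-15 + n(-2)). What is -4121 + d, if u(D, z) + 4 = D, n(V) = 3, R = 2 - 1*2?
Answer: -4073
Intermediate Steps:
R = 0 (R = 2 - 2 = 0)
u(D, z) = -4 + D
d = 48 (d = (-4 + 0)*(-15 + 3) = -4*(-12) = 48)
-4121 + d = -4121 + 48 = -4073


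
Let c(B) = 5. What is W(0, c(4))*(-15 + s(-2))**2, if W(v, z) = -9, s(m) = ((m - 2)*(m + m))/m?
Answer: -4761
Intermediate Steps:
s(m) = -4 + 2*m (s(m) = ((-2 + m)*(2*m))/m = (2*m*(-2 + m))/m = -4 + 2*m)
W(0, c(4))*(-15 + s(-2))**2 = -9*(-15 + (-4 + 2*(-2)))**2 = -9*(-15 + (-4 - 4))**2 = -9*(-15 - 8)**2 = -9*(-23)**2 = -9*529 = -4761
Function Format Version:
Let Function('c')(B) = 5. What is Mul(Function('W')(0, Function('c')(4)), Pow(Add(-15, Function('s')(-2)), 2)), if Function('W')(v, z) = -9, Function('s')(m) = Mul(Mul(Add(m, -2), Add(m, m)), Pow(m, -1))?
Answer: -4761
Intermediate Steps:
Function('s')(m) = Add(-4, Mul(2, m)) (Function('s')(m) = Mul(Mul(Add(-2, m), Mul(2, m)), Pow(m, -1)) = Mul(Mul(2, m, Add(-2, m)), Pow(m, -1)) = Add(-4, Mul(2, m)))
Mul(Function('W')(0, Function('c')(4)), Pow(Add(-15, Function('s')(-2)), 2)) = Mul(-9, Pow(Add(-15, Add(-4, Mul(2, -2))), 2)) = Mul(-9, Pow(Add(-15, Add(-4, -4)), 2)) = Mul(-9, Pow(Add(-15, -8), 2)) = Mul(-9, Pow(-23, 2)) = Mul(-9, 529) = -4761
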